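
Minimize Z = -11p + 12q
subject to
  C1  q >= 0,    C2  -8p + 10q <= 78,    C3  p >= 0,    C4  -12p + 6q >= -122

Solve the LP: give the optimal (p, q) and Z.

p = 61/6, q = 0, minimum Z = -671/6

Vertices and Z = -11p + 12q:
  (0, 0) → Z = 0
  (61/6, 0) → Z = -671/6
  (0, 39/5) → Z = 468/5
  (211/9, 239/9) → Z = 547/9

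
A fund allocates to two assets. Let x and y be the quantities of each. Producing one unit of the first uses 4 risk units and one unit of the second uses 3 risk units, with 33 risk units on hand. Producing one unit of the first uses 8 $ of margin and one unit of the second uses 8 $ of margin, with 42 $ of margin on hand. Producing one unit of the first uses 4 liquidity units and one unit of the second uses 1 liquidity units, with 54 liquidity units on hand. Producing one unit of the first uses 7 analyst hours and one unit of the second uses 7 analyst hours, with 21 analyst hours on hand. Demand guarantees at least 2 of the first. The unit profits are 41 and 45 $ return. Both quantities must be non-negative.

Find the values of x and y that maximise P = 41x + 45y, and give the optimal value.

Corner points and P = 41x + 45y:
  (3, 0) → P = 123
  (2, 0) → P = 82
  (2, 1) → P = 127

At the optimal vertex, 7x + 7y = 21 and x = 2.
Solving simultaneously gives x = 2, y = 1.

x = 2, y = 1, maximum P = 127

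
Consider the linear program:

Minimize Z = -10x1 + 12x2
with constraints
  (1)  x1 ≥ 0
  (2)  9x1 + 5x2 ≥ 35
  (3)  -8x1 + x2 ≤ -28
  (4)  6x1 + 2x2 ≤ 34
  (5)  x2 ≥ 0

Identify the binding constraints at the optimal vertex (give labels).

(4) and (5)

Corner points and Z = -10x1 + 12x2:
  (25/7, 4/7) → Z = -202/7
  (35/9, 0) → Z = -350/9
  (45/11, 52/11) → Z = 174/11
  (17/3, 0) → Z = -170/3

The minimum is at (17/3, 0). Substituting into each constraint, equality holds for (4) and (5); the remaining constraints have slack.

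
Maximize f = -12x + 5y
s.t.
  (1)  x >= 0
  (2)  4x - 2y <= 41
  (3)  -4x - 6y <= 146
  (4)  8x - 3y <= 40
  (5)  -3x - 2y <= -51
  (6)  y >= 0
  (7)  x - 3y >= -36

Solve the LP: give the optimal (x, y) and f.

x = 81/11, y = 159/11, maximum f = -177/11

Vertices and f = -12x + 5y:
  (233/25, 288/25) → f = -1356/25
  (76/7, 328/21) → f = -1096/21
  (81/11, 159/11) → f = -177/11

The binding constraints are -3x - 2y = -51 and x - 3y = -36.
Solving simultaneously gives x = 81/11, y = 159/11.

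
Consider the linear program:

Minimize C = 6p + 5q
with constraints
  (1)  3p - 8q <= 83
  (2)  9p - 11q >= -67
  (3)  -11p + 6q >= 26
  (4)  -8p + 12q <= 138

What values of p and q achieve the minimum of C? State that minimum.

p = -483/13, q = -316/13, minimum C = -4478/13

Extreme points and C = 6p + 5q:
  (-483/13, -316/13) → C = -4478/13
  (-353/35, -991/70) → C = -1313/10
  (116/67, 503/67) → C = 3211/67

The optimum lies where 3p - 8q = 83 and 9p - 11q = -67.
Solving simultaneously gives p = -483/13, q = -316/13.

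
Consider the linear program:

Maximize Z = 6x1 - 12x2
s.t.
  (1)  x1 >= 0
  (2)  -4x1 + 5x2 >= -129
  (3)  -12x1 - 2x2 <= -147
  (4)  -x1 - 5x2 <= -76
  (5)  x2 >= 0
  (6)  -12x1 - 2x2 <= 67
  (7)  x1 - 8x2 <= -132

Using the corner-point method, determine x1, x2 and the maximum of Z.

Extreme points and Z = 6x1 - 12x2:
  (0, 147/2) → Z = -882
  (188/3, 73/3) → Z = 84
  (456/49, 1731/98) → Z = -7650/49
The feasible region is unbounded (it extends along (0, 1), (5, 4)), but Z strictly decreases along every unbounded feasible direction, so there is no improving ray and the maximum is attained at a vertex.

The binding constraints are -4x1 + 5x2 = -129 and x1 - 8x2 = -132.
Solving simultaneously gives x1 = 188/3, x2 = 73/3.

x1 = 188/3, x2 = 73/3, maximum Z = 84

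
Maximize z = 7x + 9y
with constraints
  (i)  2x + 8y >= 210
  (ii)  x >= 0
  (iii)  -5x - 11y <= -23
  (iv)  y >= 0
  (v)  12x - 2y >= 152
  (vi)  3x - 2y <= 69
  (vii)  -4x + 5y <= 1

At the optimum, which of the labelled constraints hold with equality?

(vi) and (vii)

Vertices and z = 7x + 9y:
  (243/7, 123/7) → z = 2808/7
  (521/21, 421/21) → z = 7436/21
  (347/7, 279/7) → z = 4940/7

The maximum is at (347/7, 279/7). Substituting into each constraint, equality holds for (vi) and (vii); the remaining constraints have slack.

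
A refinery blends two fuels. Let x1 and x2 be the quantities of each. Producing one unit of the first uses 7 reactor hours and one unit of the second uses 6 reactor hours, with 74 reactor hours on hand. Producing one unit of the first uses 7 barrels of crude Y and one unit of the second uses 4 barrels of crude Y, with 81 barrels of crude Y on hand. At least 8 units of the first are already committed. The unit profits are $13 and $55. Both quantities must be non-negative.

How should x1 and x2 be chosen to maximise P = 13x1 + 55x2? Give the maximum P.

x1 = 8, x2 = 3, maximum P = 269

Vertices and P = 13x1 + 55x2:
  (74/7, 0) → P = 962/7
  (8, 0) → P = 104
  (8, 3) → P = 269

At the optimal vertex, 7x1 + 6x2 = 74 and x1 = 8.
Solving simultaneously gives x1 = 8, x2 = 3.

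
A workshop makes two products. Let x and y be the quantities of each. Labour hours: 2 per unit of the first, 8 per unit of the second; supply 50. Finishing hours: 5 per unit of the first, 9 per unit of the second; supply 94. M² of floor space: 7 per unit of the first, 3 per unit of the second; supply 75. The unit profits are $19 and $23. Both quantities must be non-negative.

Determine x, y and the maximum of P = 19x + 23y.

x = 9, y = 4, maximum P = 263

Corner points and P = 19x + 23y:
  (0, 0) → P = 0
  (0, 25/4) → P = 575/4
  (75/7, 0) → P = 1425/7
  (9, 4) → P = 263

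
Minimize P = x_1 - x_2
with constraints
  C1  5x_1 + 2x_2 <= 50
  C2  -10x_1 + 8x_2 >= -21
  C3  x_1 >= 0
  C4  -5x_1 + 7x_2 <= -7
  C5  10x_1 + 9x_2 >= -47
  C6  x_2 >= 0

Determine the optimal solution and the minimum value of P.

Extreme points and P = x_1 - x_2:
  (91/30, 7/6) → P = 28/15
  (21/10, 0) → P = 21/10
  (7/5, 0) → P = 7/5

At the optimal vertex, -5x_1 + 7x_2 = -7 and x_2 = 0.
Solving simultaneously gives x_1 = 7/5, x_2 = 0.

x_1 = 7/5, x_2 = 0, minimum P = 7/5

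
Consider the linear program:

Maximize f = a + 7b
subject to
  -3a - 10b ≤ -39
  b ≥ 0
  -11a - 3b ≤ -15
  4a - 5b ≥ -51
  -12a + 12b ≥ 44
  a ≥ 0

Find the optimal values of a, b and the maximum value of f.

Vertices and f = a + 7b:
  (2/7, 83/21) → f = 587/21
  (0, 5) → f = 35
  (98/3, 109/3) → f = 287
  (0, 51/5) → f = 357/5

a = 98/3, b = 109/3, maximum f = 287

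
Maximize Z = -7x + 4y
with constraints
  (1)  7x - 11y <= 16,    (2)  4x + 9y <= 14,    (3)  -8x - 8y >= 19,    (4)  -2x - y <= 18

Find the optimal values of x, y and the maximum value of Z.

Vertices and Z = -7x + 4y:
  (-9/16, -29/16) → Z = -53/16
  (-182/29, -158/29) → Z = 642/29
  (-283/40, 47/10) → Z = 2733/40
  (-88/7, 50/7) → Z = 816/7

The optimum lies where 4x + 9y = 14 and -2x - y = 18.
Solving simultaneously gives x = -88/7, y = 50/7.

x = -88/7, y = 50/7, maximum Z = 816/7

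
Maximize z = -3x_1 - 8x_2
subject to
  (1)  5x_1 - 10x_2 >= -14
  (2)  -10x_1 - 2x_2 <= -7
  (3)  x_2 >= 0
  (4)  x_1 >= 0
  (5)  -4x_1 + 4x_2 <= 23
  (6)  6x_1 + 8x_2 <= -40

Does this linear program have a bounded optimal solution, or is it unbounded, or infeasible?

infeasible

The boundaries 5x_1 - 10x_2 = -14 and -10x_1 - 2x_2 = -7 meet at (21/55, 35/22), but that point violates 6x_1 + 8x_2 ≤ -40. Every candidate vertex is excluded by some other constraint, so the feasible region is empty.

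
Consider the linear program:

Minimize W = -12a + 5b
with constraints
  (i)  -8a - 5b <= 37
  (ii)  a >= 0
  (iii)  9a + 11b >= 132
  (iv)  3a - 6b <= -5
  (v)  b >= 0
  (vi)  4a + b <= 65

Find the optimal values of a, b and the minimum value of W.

Corner points and W = -12a + 5b:
  (0, 12) → W = 60
  (0, 65) → W = 325
  (737/87, 147/29) → W = -2213/29
  (385/27, 215/27) → W = -3545/27

a = 385/27, b = 215/27, minimum W = -3545/27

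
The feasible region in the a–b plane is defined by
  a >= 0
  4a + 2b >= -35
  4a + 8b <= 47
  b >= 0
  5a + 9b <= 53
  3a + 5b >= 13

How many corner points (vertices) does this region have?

5

The feasible vertices (each the meet of two boundaries and inside every other half-plane) are:
  (0, 47/8)
  (0, 13/5)
  (1/4, 23/4)
  (53/5, 0)
  (13/3, 0)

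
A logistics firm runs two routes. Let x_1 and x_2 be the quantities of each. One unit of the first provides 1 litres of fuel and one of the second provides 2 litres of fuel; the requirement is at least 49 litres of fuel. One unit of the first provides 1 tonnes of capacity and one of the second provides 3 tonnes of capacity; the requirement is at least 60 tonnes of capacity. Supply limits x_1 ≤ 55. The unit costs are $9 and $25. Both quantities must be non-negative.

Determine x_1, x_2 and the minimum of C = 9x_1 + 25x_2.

x_1 = 27, x_2 = 11, minimum C = 518

Vertices and C = 9x_1 + 25x_2:
  (0, 49/2) → C = 1225/2
  (27, 11) → C = 518
  (55, 5/3) → C = 1610/3
The feasible region is unbounded (it extends along (0, 1)), but C strictly increases along every unbounded feasible direction, so there is no improving ray and the minimum is attained at a vertex.

The binding constraints are x_1 + 2x_2 = 49 and x_1 + 3x_2 = 60.
Solving simultaneously gives x_1 = 27, x_2 = 11.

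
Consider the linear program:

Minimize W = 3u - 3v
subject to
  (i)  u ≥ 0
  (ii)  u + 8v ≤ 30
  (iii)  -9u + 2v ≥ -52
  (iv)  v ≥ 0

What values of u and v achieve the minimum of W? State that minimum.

u = 0, v = 15/4, minimum W = -45/4

At the optimal vertex, u = 0 and u + 8v = 30.
Solving simultaneously gives u = 0, v = 15/4.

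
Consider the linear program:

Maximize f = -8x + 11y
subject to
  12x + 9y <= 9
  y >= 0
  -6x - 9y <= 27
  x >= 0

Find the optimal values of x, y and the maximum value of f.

x = 0, y = 1, maximum f = 11

Extreme points and f = -8x + 11y:
  (3/4, 0) → f = -6
  (0, 1) → f = 11
  (0, 0) → f = 0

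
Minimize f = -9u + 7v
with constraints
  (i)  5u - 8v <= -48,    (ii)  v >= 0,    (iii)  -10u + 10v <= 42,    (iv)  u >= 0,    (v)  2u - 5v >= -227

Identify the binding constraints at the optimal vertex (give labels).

(i) and (v)

Extreme points and f = -9u + 7v:
  (24/5, 9) → f = 99/5
  (1576/9, 1039/9) → f = -6911/9
  (206/3, 1093/15) → f = -1619/15

The minimum is at (1576/9, 1039/9). Substituting into each constraint, equality holds for (i) and (v); the remaining constraints have slack.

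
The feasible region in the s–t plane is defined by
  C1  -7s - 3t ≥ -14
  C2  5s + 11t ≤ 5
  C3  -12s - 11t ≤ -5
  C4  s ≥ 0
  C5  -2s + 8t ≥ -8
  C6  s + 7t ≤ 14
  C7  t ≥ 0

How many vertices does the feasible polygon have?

3

Of the 21 pairwise boundary intersections, those satisfying every inequality are:
  (0, 5/11)
  (1, 0)
  (5/12, 0)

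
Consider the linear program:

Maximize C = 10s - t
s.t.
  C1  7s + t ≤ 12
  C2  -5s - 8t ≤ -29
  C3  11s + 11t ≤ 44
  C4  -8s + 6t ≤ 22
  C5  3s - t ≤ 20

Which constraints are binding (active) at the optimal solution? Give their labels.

C2 and C3

Extreme points and C = 10s - t:
  (1, 3) → C = 7
  (-1/47, 171/47) → C = -181/47
  (1/7, 27/7) → C = -17/7

The maximum is at (1, 3). Substituting into each constraint, equality holds for C2 and C3; the remaining constraints have slack.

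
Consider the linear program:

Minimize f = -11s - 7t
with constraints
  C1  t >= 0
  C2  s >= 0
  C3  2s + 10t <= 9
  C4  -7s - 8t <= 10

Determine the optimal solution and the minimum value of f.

Corner points and f = -11s - 7t:
  (0, 0) → f = 0
  (9/2, 0) → f = -99/2
  (0, 9/10) → f = -63/10

The optimum lies where t = 0 and 2s + 10t = 9.
Solving simultaneously gives s = 9/2, t = 0.

s = 9/2, t = 0, minimum f = -99/2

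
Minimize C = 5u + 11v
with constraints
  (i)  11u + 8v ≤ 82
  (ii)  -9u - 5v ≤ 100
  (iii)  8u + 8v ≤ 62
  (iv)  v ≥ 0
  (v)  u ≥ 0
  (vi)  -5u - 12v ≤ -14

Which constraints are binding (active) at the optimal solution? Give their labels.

(v) and (vi)

Corner points and C = 5u + 11v:
  (20/3, 13/12) → C = 181/4
  (82/11, 0) → C = 410/11
  (0, 31/4) → C = 341/4
  (14/5, 0) → C = 14
  (0, 7/6) → C = 77/6

The minimum is at (0, 7/6). Substituting into each constraint, equality holds for (v) and (vi); the remaining constraints have slack.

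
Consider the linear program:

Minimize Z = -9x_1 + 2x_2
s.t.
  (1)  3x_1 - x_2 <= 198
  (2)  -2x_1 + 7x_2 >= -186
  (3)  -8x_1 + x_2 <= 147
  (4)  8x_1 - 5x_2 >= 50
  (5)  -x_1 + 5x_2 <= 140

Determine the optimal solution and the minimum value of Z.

Corner points and Z = -9x_1 + 2x_2:
  (1200/19, -162/19) → Z = -11124/19
  (565/7, 309/7) → Z = -4467/7
  (-290/23, -694/23) → Z = 1222/23
  (190/7, 234/7) → Z = -1242/7

The optimum lies where 3x_1 - x_2 = 198 and -x_1 + 5x_2 = 140.
Solving simultaneously gives x_1 = 565/7, x_2 = 309/7.

x_1 = 565/7, x_2 = 309/7, minimum Z = -4467/7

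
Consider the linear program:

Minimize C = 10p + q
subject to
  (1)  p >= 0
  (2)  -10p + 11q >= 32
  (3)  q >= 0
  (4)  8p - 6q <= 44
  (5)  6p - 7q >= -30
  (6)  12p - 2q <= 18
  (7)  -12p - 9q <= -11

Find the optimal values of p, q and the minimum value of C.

Corner points and C = 10p + q:
  (0, 32/11) → C = 32/11
  (0, 30/7) → C = 30/7
  (131/56, 141/28) → C = 199/7
  (31/12, 13/2) → C = 97/3

p = 0, q = 32/11, minimum C = 32/11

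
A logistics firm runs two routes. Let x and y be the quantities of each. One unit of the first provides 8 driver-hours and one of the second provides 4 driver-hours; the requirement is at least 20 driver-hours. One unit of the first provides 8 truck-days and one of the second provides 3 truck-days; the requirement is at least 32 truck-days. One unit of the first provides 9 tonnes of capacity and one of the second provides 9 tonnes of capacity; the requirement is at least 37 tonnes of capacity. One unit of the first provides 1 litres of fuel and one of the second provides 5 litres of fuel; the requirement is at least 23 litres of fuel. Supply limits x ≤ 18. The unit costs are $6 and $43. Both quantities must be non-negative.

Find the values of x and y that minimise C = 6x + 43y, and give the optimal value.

Vertices and C = 6x + 43y:
  (0, 32/3) → C = 1376/3
  (91/37, 152/37) → C = 7082/37
  (18, 1) → C = 151
The feasible region is unbounded (it extends along (0, 1)), but C strictly increases along every unbounded feasible direction, so there is no improving ray and the minimum is attained at a vertex.

The optimum lies where x + 5y = 23 and x = 18.
Solving simultaneously gives x = 18, y = 1.

x = 18, y = 1, minimum C = 151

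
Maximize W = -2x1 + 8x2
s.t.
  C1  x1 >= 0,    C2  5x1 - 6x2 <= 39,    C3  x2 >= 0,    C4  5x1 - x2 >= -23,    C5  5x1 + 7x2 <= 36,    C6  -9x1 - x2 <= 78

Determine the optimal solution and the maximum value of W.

x1 = 0, x2 = 36/7, maximum W = 288/7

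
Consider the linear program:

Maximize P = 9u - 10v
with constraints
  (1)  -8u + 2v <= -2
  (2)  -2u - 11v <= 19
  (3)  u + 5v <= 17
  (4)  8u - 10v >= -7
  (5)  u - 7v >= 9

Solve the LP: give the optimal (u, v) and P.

u = 282, v = -53, maximum P = 3068

The binding constraints are -2u - 11v = 19 and u + 5v = 17.
Solving simultaneously gives u = 282, v = -53.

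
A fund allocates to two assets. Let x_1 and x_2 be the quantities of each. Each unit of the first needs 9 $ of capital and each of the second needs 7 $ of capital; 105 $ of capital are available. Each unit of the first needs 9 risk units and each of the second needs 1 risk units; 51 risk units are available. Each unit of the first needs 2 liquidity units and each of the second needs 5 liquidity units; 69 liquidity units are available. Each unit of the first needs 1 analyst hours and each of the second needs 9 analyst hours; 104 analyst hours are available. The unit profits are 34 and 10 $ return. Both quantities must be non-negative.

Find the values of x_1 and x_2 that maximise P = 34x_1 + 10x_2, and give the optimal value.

x_1 = 14/3, x_2 = 9, maximum P = 746/3

Vertices and P = 34x_1 + 10x_2:
  (0, 0) → P = 0
  (0, 104/9) → P = 1040/9
  (17/3, 0) → P = 578/3
  (14/3, 9) → P = 746/3
  (217/74, 831/74) → P = 212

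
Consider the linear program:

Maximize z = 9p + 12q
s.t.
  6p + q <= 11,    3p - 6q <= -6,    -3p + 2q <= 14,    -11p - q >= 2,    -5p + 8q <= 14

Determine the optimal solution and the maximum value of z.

p = -10/31, q = 48/31, maximum z = 486/31

Feasible corners and z = 9p + 12q:
  (-6, -2) → z = -78
  (-6/23, 20/23) → z = 186/23
  (-10/31, 48/31) → z = 486/31

The optimum lies where -11p - q = 2 and -5p + 8q = 14.
Solving simultaneously gives p = -10/31, q = 48/31.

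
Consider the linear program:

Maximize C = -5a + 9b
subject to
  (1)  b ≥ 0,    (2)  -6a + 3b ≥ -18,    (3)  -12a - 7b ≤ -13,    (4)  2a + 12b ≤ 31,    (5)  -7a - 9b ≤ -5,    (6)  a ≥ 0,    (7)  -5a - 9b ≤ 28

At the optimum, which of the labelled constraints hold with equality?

Extreme points and C = -5a + 9b:
  (3, 0) → C = -15
  (13/12, 0) → C = -65/12
  (103/26, 25/13) → C = -5/2
  (0, 13/7) → C = 117/7
  (0, 31/12) → C = 93/4

The maximum is at (0, 31/12). Substituting into each constraint, equality holds for (4) and (6); the remaining constraints have slack.

(4) and (6)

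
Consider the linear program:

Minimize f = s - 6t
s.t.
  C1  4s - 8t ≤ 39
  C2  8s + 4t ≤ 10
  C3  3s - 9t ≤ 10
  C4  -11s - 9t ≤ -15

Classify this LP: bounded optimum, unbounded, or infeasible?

unbounded

From the feasible point (15/14, 5/14), moving in the direction (-9, 11) keeps every constraint satisfied while f decreases without bound.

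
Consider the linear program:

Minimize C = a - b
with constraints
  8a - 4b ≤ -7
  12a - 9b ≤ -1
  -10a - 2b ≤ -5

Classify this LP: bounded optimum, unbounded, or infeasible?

unbounded

From the feasible point (3/28, 55/28), moving in the direction (-2, 10) keeps every constraint satisfied while C decreases without bound.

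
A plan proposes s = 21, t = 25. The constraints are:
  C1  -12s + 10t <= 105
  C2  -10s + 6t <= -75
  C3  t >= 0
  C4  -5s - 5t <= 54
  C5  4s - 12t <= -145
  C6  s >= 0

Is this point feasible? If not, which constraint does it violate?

Constraint C2: -10s + 6t = -60, which is not ≤ -75. All other constraints are satisfied.

not feasible — violates C2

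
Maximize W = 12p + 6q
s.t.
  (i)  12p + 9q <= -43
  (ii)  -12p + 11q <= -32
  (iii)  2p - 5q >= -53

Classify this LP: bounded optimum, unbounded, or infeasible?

From the feasible point (-37/48, -15/4), moving in the direction (9, -12) keeps every constraint satisfied while W increases without bound.

unbounded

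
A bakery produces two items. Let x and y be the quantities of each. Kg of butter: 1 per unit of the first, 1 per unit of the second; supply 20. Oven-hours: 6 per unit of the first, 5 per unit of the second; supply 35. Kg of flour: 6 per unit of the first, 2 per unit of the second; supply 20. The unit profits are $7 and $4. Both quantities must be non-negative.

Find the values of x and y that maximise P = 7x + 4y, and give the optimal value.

x = 5/3, y = 5, maximum P = 95/3

Corner points and P = 7x + 4y:
  (0, 0) → P = 0
  (0, 7) → P = 28
  (10/3, 0) → P = 70/3
  (5/3, 5) → P = 95/3

The optimum lies where 6x + 5y = 35 and 6x + 2y = 20.
Solving simultaneously gives x = 5/3, y = 5.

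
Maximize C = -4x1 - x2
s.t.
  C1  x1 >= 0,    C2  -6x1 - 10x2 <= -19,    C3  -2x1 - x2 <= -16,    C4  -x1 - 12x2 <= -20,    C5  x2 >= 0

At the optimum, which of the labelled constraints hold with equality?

C1 and C3

Corner points and C = -4x1 - x2:
  (0, 16) → C = -16
  (172/23, 24/23) → C = -712/23
  (20, 0) → C = -80
The feasible region is unbounded (it extends along (0, 1), (1, 0)), but C strictly decreases along every unbounded feasible direction, so there is no improving ray and the maximum is attained at a vertex.

The maximum is at (0, 16). Substituting into each constraint, equality holds for C1 and C3; the remaining constraints have slack.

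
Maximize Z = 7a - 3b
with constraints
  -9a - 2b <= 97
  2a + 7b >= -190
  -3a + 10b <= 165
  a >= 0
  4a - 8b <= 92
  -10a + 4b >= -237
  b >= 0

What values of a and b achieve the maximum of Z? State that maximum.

a = 191/8, b = 7/16, maximum Z = 2653/16

Corner points and Z = 7a - 3b:
  (0, 33/2) → Z = -99/2
  (1515/44, 2361/88) → Z = 14127/88
  (0, 0) → Z = 0
  (191/8, 7/16) → Z = 2653/16
  (23, 0) → Z = 161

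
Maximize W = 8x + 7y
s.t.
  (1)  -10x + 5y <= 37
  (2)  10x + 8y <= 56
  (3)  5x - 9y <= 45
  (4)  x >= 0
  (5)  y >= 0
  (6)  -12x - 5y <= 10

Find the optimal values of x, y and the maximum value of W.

x = 0, y = 7, maximum W = 49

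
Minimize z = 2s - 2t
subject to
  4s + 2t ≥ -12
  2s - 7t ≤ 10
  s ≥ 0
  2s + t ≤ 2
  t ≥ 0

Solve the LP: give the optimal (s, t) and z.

s = 0, t = 2, minimum z = -4

Vertices and z = 2s - 2t:
  (0, 2) → z = -4
  (0, 0) → z = 0
  (1, 0) → z = 2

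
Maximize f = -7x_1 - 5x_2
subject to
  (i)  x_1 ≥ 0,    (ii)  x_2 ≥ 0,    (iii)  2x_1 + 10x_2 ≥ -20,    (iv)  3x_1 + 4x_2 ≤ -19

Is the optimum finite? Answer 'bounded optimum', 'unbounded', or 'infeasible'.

infeasible

The boundaries x_1 = 0 and x_2 = 0 meet at (0, 0), but that point violates 3x_1 + 4x_2 ≤ -19. Every candidate vertex is excluded by some other constraint, so the feasible region is empty.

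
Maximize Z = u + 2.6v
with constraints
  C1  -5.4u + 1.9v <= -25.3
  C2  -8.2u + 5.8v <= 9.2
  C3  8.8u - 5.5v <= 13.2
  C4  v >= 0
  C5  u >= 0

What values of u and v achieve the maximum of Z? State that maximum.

u = 578/27, v = 860/27, maximum Z = 938/9

Vertices and Z = u + 2.6v:
  (8211/787, 12857/787) → Z = 208196/3935
  (1037/118, 688/59) → Z = 23073/590
  (578/27, 860/27) → Z = 938/9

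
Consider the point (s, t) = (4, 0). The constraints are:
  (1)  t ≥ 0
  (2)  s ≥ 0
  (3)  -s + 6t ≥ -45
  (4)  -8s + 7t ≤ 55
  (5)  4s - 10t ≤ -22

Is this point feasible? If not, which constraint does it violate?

Constraint (5): 4s - 10t = 16, which is not ≤ -22. All other constraints are satisfied.

not feasible — violates (5)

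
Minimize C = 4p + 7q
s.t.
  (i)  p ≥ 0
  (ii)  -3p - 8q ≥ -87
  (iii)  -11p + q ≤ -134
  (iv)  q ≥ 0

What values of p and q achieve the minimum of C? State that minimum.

p = 134/11, q = 0, minimum C = 536/11

At the optimal vertex, -11p + q = -134 and q = 0.
Solving simultaneously gives p = 134/11, q = 0.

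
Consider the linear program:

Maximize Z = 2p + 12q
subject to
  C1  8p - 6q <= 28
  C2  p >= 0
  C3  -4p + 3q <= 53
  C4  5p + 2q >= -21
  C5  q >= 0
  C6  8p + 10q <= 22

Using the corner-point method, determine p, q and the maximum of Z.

p = 0, q = 11/5, maximum Z = 132/5

Extreme points and Z = 2p + 12q:
  (0, 0) → Z = 0
  (0, 11/5) → Z = 132/5
  (11/4, 0) → Z = 11/2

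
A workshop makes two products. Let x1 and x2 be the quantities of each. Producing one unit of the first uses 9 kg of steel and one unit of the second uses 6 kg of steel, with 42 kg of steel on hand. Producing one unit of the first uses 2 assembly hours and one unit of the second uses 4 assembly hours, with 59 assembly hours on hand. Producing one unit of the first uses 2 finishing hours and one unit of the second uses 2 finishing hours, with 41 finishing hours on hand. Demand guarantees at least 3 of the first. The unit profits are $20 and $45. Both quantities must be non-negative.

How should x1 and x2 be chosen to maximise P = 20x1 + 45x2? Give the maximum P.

x1 = 3, x2 = 5/2, maximum P = 345/2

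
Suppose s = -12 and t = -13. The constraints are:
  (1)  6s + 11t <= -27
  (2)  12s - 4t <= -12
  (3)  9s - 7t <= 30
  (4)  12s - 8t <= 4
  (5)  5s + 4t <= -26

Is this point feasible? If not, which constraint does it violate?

feasible

(1): -215 ≤ -27 ✓
(2): -92 ≤ -12 ✓
(3): -17 ≤ 30 ✓
(4): -40 ≤ 4 ✓
(5): -112 ≤ -26 ✓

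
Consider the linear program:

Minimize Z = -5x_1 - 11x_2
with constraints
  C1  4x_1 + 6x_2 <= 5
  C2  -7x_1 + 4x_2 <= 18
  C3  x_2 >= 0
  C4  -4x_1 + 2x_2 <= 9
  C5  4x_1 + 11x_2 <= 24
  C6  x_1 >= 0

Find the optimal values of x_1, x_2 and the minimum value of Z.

Corner points and Z = -5x_1 - 11x_2:
  (5/4, 0) → Z = -25/4
  (0, 5/6) → Z = -55/6
  (0, 0) → Z = 0

x_1 = 0, x_2 = 5/6, minimum Z = -55/6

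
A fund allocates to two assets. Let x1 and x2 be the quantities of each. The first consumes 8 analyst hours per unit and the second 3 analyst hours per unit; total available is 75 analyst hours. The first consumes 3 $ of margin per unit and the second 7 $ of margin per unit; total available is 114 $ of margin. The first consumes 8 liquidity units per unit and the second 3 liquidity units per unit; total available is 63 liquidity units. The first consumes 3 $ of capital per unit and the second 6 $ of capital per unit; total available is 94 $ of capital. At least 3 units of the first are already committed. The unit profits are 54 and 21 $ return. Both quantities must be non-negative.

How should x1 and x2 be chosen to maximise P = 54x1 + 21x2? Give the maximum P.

Vertices and P = 54x1 + 21x2:
  (63/8, 0) → P = 1701/4
  (3, 0) → P = 162
  (3, 13) → P = 435

The optimum lies where 8x1 + 3x2 = 63 and x1 = 3.
Solving simultaneously gives x1 = 3, x2 = 13.

x1 = 3, x2 = 13, maximum P = 435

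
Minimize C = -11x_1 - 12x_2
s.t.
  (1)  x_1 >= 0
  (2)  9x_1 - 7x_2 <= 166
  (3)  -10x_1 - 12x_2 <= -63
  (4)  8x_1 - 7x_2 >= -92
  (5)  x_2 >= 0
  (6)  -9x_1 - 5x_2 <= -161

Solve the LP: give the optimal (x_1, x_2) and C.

The binding constraints are 9x_1 - 7x_2 = 166 and 8x_1 - 7x_2 = -92.
Solving simultaneously gives x_1 = 258, x_2 = 308.

x_1 = 258, x_2 = 308, minimum C = -6534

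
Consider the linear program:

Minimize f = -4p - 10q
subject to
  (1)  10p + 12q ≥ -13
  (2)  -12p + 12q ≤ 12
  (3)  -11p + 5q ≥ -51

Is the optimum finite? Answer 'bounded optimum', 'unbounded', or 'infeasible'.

Extreme points and f = -4p - 10q:
  (-25/22, -3/22) → f = 65/11
  (547/182, -653/182) → f = 167/7
  (28/3, 31/3) → f = -422/3
The feasible region has finitely many vertices and no improving ray; the minimum is -422/3 at (28/3, 31/3).

bounded optimum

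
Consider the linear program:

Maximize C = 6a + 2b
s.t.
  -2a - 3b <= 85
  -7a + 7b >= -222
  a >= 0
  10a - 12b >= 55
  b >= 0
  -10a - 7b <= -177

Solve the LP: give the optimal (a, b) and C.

a = 2279/14, b = 1835/14, maximum C = 8672/7

The binding constraints are -7a + 7b = -222 and 10a - 12b = 55.
Solving simultaneously gives a = 2279/14, b = 1835/14.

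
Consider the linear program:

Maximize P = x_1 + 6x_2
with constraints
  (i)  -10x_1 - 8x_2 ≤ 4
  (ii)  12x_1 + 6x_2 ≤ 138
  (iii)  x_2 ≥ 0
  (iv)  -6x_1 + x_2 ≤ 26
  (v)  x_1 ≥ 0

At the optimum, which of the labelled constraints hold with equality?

Vertices and P = x_1 + 6x_2:
  (23/2, 0) → P = 23/2
  (0, 23) → P = 138
  (0, 0) → P = 0

The maximum is at (0, 23). Substituting into each constraint, equality holds for (ii) and (v); the remaining constraints have slack.

(ii) and (v)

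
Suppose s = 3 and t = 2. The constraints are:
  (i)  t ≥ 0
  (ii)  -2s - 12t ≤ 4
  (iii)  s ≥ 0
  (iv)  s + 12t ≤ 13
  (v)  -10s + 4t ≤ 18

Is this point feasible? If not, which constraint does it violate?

Constraint (iv): s + 12t = 27, which is not ≤ 13. All other constraints are satisfied.

not feasible — violates (iv)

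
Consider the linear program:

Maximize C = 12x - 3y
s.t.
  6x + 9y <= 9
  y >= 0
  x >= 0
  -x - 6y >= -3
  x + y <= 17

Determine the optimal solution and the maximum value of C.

x = 3/2, y = 0, maximum C = 18

Vertices and C = 12x - 3y:
  (3/2, 0) → C = 18
  (1, 1/3) → C = 11
  (0, 0) → C = 0
  (0, 1/2) → C = -3/2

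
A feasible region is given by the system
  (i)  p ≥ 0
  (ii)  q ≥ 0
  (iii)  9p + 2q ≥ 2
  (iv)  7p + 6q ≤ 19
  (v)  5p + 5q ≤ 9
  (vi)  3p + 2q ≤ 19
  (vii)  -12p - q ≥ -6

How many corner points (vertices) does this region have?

5

Of the 21 pairwise boundary intersections, those satisfying every inequality are:
  (0, 1)
  (0, 9/5)
  (2/9, 0)
  (1/2, 0)
  (21/55, 78/55)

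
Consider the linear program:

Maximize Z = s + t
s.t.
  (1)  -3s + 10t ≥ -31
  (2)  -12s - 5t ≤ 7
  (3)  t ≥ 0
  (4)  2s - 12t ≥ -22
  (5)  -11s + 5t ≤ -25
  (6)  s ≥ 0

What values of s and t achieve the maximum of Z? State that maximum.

s = 37, t = 8, maximum Z = 45

Feasible corners and Z = s + t:
  (31/3, 0) → Z = 31/3
  (37, 8) → Z = 45
  (25/11, 0) → Z = 25/11
  (205/61, 146/61) → Z = 351/61

At the optimal vertex, -3s + 10t = -31 and 2s - 12t = -22.
Solving simultaneously gives s = 37, t = 8.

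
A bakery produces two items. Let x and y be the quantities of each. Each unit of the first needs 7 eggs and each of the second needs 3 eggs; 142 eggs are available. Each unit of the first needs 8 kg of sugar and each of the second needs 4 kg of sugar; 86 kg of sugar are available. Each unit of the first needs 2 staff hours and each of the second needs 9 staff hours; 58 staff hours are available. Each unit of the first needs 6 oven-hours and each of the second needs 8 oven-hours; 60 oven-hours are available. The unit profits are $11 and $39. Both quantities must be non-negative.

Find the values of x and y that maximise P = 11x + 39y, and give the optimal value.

Extreme points and P = 11x + 39y:
  (0, 0) → P = 0
  (0, 58/9) → P = 754/3
  (10, 0) → P = 110
  (2, 6) → P = 256

At the optimal vertex, 2x + 9y = 58 and 6x + 8y = 60.
Solving simultaneously gives x = 2, y = 6.

x = 2, y = 6, maximum P = 256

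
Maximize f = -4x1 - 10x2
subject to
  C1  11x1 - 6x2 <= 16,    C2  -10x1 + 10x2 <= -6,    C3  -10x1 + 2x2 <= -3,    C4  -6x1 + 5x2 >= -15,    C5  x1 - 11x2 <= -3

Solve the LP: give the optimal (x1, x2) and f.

x1 = 24/25, x2 = 9/25, maximum f = -186/25

Extreme points and f = -4x1 - 10x2:
  (62/25, 47/25) → f = -718/25
  (194/115, 49/115) → f = -1266/115
  (24/25, 9/25) → f = -186/25

The binding constraints are -10x1 + 10x2 = -6 and x1 - 11x2 = -3.
Solving simultaneously gives x1 = 24/25, x2 = 9/25.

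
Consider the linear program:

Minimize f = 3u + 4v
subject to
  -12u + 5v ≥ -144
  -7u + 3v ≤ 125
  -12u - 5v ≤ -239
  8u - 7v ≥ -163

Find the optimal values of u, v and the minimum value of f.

Extreme points and f = 3u + 4v:
  (383/24, 19/2) → f = 687/8
  (1823/44, 777/11) → f = 17901/44
  (429/62, 967/31) → f = 9023/62

The optimum lies where -12u + 5v = -144 and -12u - 5v = -239.
Solving simultaneously gives u = 383/24, v = 19/2.

u = 383/24, v = 19/2, minimum f = 687/8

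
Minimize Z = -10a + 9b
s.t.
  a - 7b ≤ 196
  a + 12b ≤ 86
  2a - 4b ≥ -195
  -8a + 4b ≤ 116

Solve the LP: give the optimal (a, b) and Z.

a = 2954/19, b = -110/19, minimum Z = -30530/19

Extreme points and Z = -10a + 9b:
  (2954/19, -110/19) → Z = -30530/19
  (-399/13, -421/13) → Z = 201/13
  (-262/25, 201/25) → Z = 4429/25

At the optimal vertex, a - 7b = 196 and a + 12b = 86.
Solving simultaneously gives a = 2954/19, b = -110/19.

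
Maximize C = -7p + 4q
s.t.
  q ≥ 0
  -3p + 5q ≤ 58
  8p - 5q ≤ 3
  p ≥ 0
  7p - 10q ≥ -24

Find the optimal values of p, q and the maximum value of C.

Vertices and C = -7p + 4q:
  (3/8, 0) → C = -21/8
  (0, 0) → C = 0
  (10/3, 71/15) → C = -22/5
  (0, 12/5) → C = 48/5

At the optimal vertex, p = 0 and 7p - 10q = -24.
Solving simultaneously gives p = 0, q = 12/5.

p = 0, q = 12/5, maximum C = 48/5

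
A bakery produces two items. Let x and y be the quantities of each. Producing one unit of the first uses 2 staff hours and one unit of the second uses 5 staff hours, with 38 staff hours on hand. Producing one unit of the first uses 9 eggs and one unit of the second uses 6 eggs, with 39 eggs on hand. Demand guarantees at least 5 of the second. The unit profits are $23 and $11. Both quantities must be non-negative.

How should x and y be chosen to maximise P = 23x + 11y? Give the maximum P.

x = 1, y = 5, maximum P = 78

Extreme points and P = 23x + 11y:
  (0, 13/2) → P = 143/2
  (0, 5) → P = 55
  (1, 5) → P = 78

The optimum lies where 9x + 6y = 39 and y = 5.
Solving simultaneously gives x = 1, y = 5.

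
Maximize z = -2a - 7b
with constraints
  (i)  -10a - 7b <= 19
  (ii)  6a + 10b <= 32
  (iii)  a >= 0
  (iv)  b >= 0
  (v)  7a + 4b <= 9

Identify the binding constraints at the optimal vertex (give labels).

Corner points and z = -2a - 7b:
  (0, 0) → z = 0
  (0, 9/4) → z = -63/4
  (9/7, 0) → z = -18/7

The maximum is at (0, 0). Substituting into each constraint, equality holds for (iii) and (iv); the remaining constraints have slack.

(iii) and (iv)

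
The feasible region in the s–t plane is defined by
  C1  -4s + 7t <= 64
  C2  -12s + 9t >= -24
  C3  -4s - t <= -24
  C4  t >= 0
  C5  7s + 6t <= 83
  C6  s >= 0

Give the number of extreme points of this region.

3

Pairwise boundary intersections that survive every other constraint:
  (5, 4)
  (33/5, 92/15)
  (61/17, 164/17)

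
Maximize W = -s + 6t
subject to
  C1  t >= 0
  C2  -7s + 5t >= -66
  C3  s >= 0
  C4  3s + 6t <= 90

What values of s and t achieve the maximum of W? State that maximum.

s = 0, t = 15, maximum W = 90

The optimum lies where s = 0 and 3s + 6t = 90.
Solving simultaneously gives s = 0, t = 15.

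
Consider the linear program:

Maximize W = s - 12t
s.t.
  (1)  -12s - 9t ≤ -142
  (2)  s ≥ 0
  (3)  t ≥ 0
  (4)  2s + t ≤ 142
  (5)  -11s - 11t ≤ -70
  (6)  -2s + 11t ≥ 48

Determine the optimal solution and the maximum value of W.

s = 113/15, t = 86/15, maximum W = -919/15

Feasible corners and W = s - 12t:
  (0, 142/9) → W = -568/3
  (113/15, 86/15) → W = -919/15
  (0, 142) → W = -1704
  (757/12, 95/6) → W = -1523/12

The binding constraints are -12s - 9t = -142 and -2s + 11t = 48.
Solving simultaneously gives s = 113/15, t = 86/15.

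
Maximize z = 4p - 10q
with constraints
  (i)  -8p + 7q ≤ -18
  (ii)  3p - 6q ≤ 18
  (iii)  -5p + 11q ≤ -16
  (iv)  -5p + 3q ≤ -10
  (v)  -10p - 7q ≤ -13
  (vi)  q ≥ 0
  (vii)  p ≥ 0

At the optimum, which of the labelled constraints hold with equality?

(ii) and (vi)

Corner points and z = 4p - 10q:
  (34, 14) → z = -4
  (6, 0) → z = 24
  (16/5, 0) → z = 64/5

The maximum is at (6, 0). Substituting into each constraint, equality holds for (ii) and (vi); the remaining constraints have slack.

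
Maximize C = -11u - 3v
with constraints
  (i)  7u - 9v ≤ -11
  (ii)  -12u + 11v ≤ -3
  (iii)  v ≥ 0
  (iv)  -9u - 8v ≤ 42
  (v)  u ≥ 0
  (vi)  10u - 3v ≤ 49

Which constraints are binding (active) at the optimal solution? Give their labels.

Feasible corners and C = -11u - 3v:
  (148/31, 153/31) → C = -2087/31
  (158/23, 151/23) → C = -2191/23
  (265/37, 279/37) → C = -3752/37

The maximum is at (148/31, 153/31). Substituting into each constraint, equality holds for (i) and (ii); the remaining constraints have slack.

(i) and (ii)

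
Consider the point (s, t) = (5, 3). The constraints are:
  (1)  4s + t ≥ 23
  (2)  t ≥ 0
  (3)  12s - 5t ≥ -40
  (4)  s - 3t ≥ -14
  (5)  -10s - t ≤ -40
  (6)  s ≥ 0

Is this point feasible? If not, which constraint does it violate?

feasible

(1): 23 ≥ 23 ✓
(2): 3 ≥ 0 ✓
(3): 45 ≥ -40 ✓
(4): -4 ≥ -14 ✓
(5): -53 ≤ -40 ✓
(6): 5 ≥ 0 ✓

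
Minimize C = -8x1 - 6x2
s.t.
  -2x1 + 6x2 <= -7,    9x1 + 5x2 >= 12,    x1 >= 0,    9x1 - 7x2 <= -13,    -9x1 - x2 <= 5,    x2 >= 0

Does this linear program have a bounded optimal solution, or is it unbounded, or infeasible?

The boundaries -2x1 + 6x2 = -7 and x2 = 0 meet at (7/2, 0), but that point violates 9x1 - 7x2 ≤ -13. Every candidate vertex is excluded by some other constraint, so the feasible region is empty.

infeasible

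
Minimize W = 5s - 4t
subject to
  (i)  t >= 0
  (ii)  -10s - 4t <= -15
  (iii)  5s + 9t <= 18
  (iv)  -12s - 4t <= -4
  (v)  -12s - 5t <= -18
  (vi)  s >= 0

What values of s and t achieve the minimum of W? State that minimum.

s = 9/10, t = 3/2, minimum W = -3/2

Vertices and W = 5s - 4t:
  (3/2, 0) → W = 15/2
  (18/5, 0) → W = 18
  (9/10, 3/2) → W = -3/2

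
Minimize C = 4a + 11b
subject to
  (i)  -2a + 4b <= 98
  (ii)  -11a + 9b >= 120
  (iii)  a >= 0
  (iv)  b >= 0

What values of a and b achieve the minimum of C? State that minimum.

a = 0, b = 40/3, minimum C = 440/3

Vertices and C = 4a + 11b:
  (201/13, 419/13) → C = 5413/13
  (0, 49/2) → C = 539/2
  (0, 40/3) → C = 440/3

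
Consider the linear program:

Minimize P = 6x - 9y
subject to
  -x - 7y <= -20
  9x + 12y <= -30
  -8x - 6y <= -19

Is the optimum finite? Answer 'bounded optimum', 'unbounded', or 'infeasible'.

infeasible

The boundaries -x - 7y = -20 and 9x + 12y = -30 meet at (-150/17, 70/17), but that point violates -8x - 6y ≤ -19. Every candidate vertex is excluded by some other constraint, so the feasible region is empty.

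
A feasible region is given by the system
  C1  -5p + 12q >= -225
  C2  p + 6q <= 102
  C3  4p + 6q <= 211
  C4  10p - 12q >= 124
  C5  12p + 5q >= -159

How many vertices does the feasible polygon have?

The feasible vertices (each the meet of two boundaries and inside every other half-plane) are:
  (647/13, 155/78)
  (-783/169, -3495/169)
  (109/3, 197/18)
  (82/3, 112/9)
  (-644/97, -1539/97)

5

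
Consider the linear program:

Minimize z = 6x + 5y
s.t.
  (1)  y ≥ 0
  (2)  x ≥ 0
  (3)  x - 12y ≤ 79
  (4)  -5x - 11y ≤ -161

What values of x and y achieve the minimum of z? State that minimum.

x = 0, y = 161/11, minimum z = 805/11

Feasible corners and z = 6x + 5y:
  (79, 0) → z = 474
  (161/5, 0) → z = 966/5
  (0, 161/11) → z = 805/11
The feasible region is unbounded (it extends along (0, 1), (12, 1)), but z strictly increases along every unbounded feasible direction, so there is no improving ray and the minimum is attained at a vertex.

The optimum lies where x = 0 and -5x - 11y = -161.
Solving simultaneously gives x = 0, y = 161/11.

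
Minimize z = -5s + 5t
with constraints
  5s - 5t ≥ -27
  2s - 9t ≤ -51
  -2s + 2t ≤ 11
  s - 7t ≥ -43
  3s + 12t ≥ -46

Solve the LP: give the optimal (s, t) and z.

s = 6, t = 7, minimum z = 5

Extreme points and z = -5s + 5t:
  (12/35, 201/35) → z = 27
  (13/15, 94/15) → z = 27
  (6, 7) → z = 5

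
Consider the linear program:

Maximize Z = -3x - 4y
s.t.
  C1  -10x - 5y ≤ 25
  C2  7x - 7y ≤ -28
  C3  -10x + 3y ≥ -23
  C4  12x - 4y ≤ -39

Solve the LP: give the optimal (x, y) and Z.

Feasible corners and Z = -3x - 4y:
  (-3, 1) → Z = 5
  (-23/8, 9/8) → Z = 33/8
  (209/4, 333/2) → Z = -3291/4
The feasible region is unbounded (it extends along (-1, 2), (3, 10)), but Z strictly decreases along every unbounded feasible direction, so there is no improving ray and the maximum is attained at a vertex.

x = -3, y = 1, maximum Z = 5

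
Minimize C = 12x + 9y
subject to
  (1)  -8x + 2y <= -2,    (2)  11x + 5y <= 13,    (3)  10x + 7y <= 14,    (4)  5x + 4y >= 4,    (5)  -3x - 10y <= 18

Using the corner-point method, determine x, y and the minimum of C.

x = 8/21, y = 11/21, minimum C = 65/7

The binding constraints are -8x + 2y = -2 and 5x + 4y = 4.
Solving simultaneously gives x = 8/21, y = 11/21.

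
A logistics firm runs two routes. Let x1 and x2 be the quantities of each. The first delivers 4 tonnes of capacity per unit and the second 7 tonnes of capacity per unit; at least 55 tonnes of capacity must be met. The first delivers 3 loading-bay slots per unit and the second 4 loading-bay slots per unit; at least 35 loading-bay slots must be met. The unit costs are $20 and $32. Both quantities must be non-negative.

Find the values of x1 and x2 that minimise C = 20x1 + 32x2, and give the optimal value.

x1 = 5, x2 = 5, minimum C = 260

Vertices and C = 20x1 + 32x2:
  (0, 35/4) → C = 280
  (55/4, 0) → C = 275
  (5, 5) → C = 260
The feasible region is unbounded (it extends along (0, 1), (1, 0)), but C strictly increases along every unbounded feasible direction, so there is no improving ray and the minimum is attained at a vertex.

The binding constraints are 4x1 + 7x2 = 55 and 3x1 + 4x2 = 35.
Solving simultaneously gives x1 = 5, x2 = 5.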